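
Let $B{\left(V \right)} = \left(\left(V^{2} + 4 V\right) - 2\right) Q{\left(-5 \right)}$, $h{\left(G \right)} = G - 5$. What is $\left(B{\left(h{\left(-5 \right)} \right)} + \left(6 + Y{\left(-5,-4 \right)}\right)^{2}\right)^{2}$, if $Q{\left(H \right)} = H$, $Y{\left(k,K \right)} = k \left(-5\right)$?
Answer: $450241$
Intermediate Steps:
$h{\left(G \right)} = -5 + G$
$Y{\left(k,K \right)} = - 5 k$
$B{\left(V \right)} = 10 - 20 V - 5 V^{2}$ ($B{\left(V \right)} = \left(\left(V^{2} + 4 V\right) - 2\right) \left(-5\right) = \left(-2 + V^{2} + 4 V\right) \left(-5\right) = 10 - 20 V - 5 V^{2}$)
$\left(B{\left(h{\left(-5 \right)} \right)} + \left(6 + Y{\left(-5,-4 \right)}\right)^{2}\right)^{2} = \left(\left(10 - 20 \left(-5 - 5\right) - 5 \left(-5 - 5\right)^{2}\right) + \left(6 - -25\right)^{2}\right)^{2} = \left(\left(10 - -200 - 5 \left(-10\right)^{2}\right) + \left(6 + 25\right)^{2}\right)^{2} = \left(\left(10 + 200 - 500\right) + 31^{2}\right)^{2} = \left(\left(10 + 200 - 500\right) + 961\right)^{2} = \left(-290 + 961\right)^{2} = 671^{2} = 450241$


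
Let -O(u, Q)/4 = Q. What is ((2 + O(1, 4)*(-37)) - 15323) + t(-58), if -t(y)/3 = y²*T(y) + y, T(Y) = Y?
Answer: 570781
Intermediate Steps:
O(u, Q) = -4*Q
t(y) = -3*y - 3*y³ (t(y) = -3*(y²*y + y) = -3*(y³ + y) = -3*(y + y³) = -3*y - 3*y³)
((2 + O(1, 4)*(-37)) - 15323) + t(-58) = ((2 - 4*4*(-37)) - 15323) - 3*(-58)*(1 + (-58)²) = ((2 - 16*(-37)) - 15323) - 3*(-58)*(1 + 3364) = ((2 + 592) - 15323) - 3*(-58)*3365 = (594 - 15323) + 585510 = -14729 + 585510 = 570781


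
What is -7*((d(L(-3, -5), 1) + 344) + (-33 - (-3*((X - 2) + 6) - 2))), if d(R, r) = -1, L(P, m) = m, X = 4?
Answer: -2352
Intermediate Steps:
-7*((d(L(-3, -5), 1) + 344) + (-33 - (-3*((X - 2) + 6) - 2))) = -7*((-1 + 344) + (-33 - (-3*((4 - 2) + 6) - 2))) = -7*(343 + (-33 - (-3*(2 + 6) - 2))) = -7*(343 + (-33 - (-3*8 - 2))) = -7*(343 + (-33 - (-24 - 2))) = -7*(343 + (-33 - 1*(-26))) = -7*(343 + (-33 + 26)) = -7*(343 - 7) = -7*336 = -2352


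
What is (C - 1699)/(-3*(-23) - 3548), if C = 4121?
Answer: -346/497 ≈ -0.69618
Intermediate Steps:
(C - 1699)/(-3*(-23) - 3548) = (4121 - 1699)/(-3*(-23) - 3548) = 2422/(69 - 3548) = 2422/(-3479) = 2422*(-1/3479) = -346/497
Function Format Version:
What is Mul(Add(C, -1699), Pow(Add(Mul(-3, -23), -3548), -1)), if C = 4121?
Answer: Rational(-346, 497) ≈ -0.69618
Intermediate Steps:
Mul(Add(C, -1699), Pow(Add(Mul(-3, -23), -3548), -1)) = Mul(Add(4121, -1699), Pow(Add(Mul(-3, -23), -3548), -1)) = Mul(2422, Pow(Add(69, -3548), -1)) = Mul(2422, Pow(-3479, -1)) = Mul(2422, Rational(-1, 3479)) = Rational(-346, 497)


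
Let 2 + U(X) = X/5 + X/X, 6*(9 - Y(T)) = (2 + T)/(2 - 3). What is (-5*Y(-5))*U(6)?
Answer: -17/2 ≈ -8.5000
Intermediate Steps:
Y(T) = 28/3 + T/6 (Y(T) = 9 - (2 + T)/(6*(2 - 3)) = 9 - (2 + T)/(6*(-1)) = 9 - (2 + T)*(-1)/6 = 9 - (-2 - T)/6 = 9 + (⅓ + T/6) = 28/3 + T/6)
U(X) = -1 + X/5 (U(X) = -2 + (X/5 + X/X) = -2 + (X*(⅕) + 1) = -2 + (X/5 + 1) = -2 + (1 + X/5) = -1 + X/5)
(-5*Y(-5))*U(6) = (-5*(28/3 + (⅙)*(-5)))*(-1 + (⅕)*6) = (-5*(28/3 - ⅚))*(-1 + 6/5) = -5*17/2*(⅕) = -85/2*⅕ = -17/2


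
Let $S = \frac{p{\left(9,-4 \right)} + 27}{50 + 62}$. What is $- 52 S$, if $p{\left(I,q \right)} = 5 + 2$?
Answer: $- \frac{221}{14} \approx -15.786$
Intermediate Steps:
$p{\left(I,q \right)} = 7$
$S = \frac{17}{56}$ ($S = \frac{7 + 27}{50 + 62} = \frac{34}{112} = 34 \cdot \frac{1}{112} = \frac{17}{56} \approx 0.30357$)
$- 52 S = \left(-52\right) \frac{17}{56} = - \frac{221}{14}$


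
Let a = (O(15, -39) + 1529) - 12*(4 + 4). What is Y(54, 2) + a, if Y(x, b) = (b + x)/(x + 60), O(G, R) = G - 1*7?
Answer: 82165/57 ≈ 1441.5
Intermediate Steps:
O(G, R) = -7 + G (O(G, R) = G - 7 = -7 + G)
Y(x, b) = (b + x)/(60 + x)
a = 1441 (a = ((-7 + 15) + 1529) - 12*(4 + 4) = (8 + 1529) - 12*8 = 1537 - 96 = 1441)
Y(54, 2) + a = (2 + 54)/(60 + 54) + 1441 = 56/114 + 1441 = (1/114)*56 + 1441 = 28/57 + 1441 = 82165/57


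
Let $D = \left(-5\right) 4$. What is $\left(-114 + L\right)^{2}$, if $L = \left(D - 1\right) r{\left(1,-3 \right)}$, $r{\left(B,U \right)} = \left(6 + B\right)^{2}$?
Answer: $1306449$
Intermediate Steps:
$D = -20$
$L = -1029$ ($L = \left(-20 - 1\right) \left(6 + 1\right)^{2} = \left(-20 + \left(-3 + 2\right)\right) 7^{2} = \left(-20 - 1\right) 49 = \left(-21\right) 49 = -1029$)
$\left(-114 + L\right)^{2} = \left(-114 - 1029\right)^{2} = \left(-1143\right)^{2} = 1306449$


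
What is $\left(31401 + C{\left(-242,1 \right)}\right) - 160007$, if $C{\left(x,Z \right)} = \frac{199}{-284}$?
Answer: $- \frac{36524303}{284} \approx -1.2861 \cdot 10^{5}$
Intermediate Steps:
$C{\left(x,Z \right)} = - \frac{199}{284}$ ($C{\left(x,Z \right)} = 199 \left(- \frac{1}{284}\right) = - \frac{199}{284}$)
$\left(31401 + C{\left(-242,1 \right)}\right) - 160007 = \left(31401 - \frac{199}{284}\right) - 160007 = \frac{8917685}{284} - 160007 = - \frac{36524303}{284}$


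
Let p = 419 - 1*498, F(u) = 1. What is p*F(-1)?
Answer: -79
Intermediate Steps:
p = -79 (p = 419 - 498 = -79)
p*F(-1) = -79*1 = -79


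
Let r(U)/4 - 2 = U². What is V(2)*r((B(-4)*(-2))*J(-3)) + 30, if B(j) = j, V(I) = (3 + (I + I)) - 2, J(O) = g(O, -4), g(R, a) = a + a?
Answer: 81990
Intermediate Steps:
g(R, a) = 2*a
J(O) = -8 (J(O) = 2*(-4) = -8)
V(I) = 1 + 2*I (V(I) = (3 + 2*I) - 2 = 1 + 2*I)
r(U) = 8 + 4*U²
V(2)*r((B(-4)*(-2))*J(-3)) + 30 = (1 + 2*2)*(8 + 4*(-4*(-2)*(-8))²) + 30 = (1 + 4)*(8 + 4*(8*(-8))²) + 30 = 5*(8 + 4*(-64)²) + 30 = 5*(8 + 4*4096) + 30 = 5*(8 + 16384) + 30 = 5*16392 + 30 = 81960 + 30 = 81990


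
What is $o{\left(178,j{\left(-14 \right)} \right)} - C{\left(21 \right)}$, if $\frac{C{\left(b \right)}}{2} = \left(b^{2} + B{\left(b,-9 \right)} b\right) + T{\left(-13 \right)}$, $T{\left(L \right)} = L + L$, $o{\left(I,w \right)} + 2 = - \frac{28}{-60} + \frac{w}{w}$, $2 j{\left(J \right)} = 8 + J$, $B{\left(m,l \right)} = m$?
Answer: $- \frac{25688}{15} \approx -1712.5$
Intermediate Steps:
$j{\left(J \right)} = 4 + \frac{J}{2}$ ($j{\left(J \right)} = \frac{8 + J}{2} = 4 + \frac{J}{2}$)
$o{\left(I,w \right)} = - \frac{8}{15}$ ($o{\left(I,w \right)} = -2 + \left(- \frac{28}{-60} + \frac{w}{w}\right) = -2 + \left(\left(-28\right) \left(- \frac{1}{60}\right) + 1\right) = -2 + \left(\frac{7}{15} + 1\right) = -2 + \frac{22}{15} = - \frac{8}{15}$)
$T{\left(L \right)} = 2 L$
$C{\left(b \right)} = -52 + 4 b^{2}$ ($C{\left(b \right)} = 2 \left(\left(b^{2} + b b\right) + 2 \left(-13\right)\right) = 2 \left(\left(b^{2} + b^{2}\right) - 26\right) = 2 \left(2 b^{2} - 26\right) = 2 \left(-26 + 2 b^{2}\right) = -52 + 4 b^{2}$)
$o{\left(178,j{\left(-14 \right)} \right)} - C{\left(21 \right)} = - \frac{8}{15} - \left(-52 + 4 \cdot 21^{2}\right) = - \frac{8}{15} - \left(-52 + 4 \cdot 441\right) = - \frac{8}{15} - \left(-52 + 1764\right) = - \frac{8}{15} - 1712 = - \frac{25688}{15}$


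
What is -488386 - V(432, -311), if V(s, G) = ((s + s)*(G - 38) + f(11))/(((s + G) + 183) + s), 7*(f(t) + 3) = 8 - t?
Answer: -314256737/644 ≈ -4.8798e+5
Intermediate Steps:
f(t) = -13/7 - t/7 (f(t) = -3 + (8 - t)/7 = -3 + (8/7 - t/7) = -13/7 - t/7)
V(s, G) = (-24/7 + 2*s*(-38 + G))/(183 + G + 2*s) (V(s, G) = ((s + s)*(G - 38) + (-13/7 - ⅐*11))/(((s + G) + 183) + s) = ((2*s)*(-38 + G) + (-13/7 - 11/7))/(((G + s) + 183) + s) = (2*s*(-38 + G) - 24/7)/((183 + G + s) + s) = (-24/7 + 2*s*(-38 + G))/(183 + G + 2*s))
-488386 - V(432, -311) = -488386 - 2*(-12 - 266*432 + 7*(-311)*432)/(7*(183 - 311 + 2*432)) = -488386 - 2*(-12 - 114912 - 940464)/(7*(183 - 311 + 864)) = -488386 - 2*(-1055388)/(7*736) = -488386 - 1*(-263847/644) = -488386 + 263847/644 = -314256737/644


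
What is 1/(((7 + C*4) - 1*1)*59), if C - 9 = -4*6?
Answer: -1/3186 ≈ -0.00031387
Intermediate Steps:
C = -15 (C = 9 - 4*6 = 9 - 24 = -15)
1/(((7 + C*4) - 1*1)*59) = 1/(((7 - 15*4) - 1*1)*59) = 1/(((7 - 60) - 1)*59) = 1/((-53 - 1)*59) = 1/(-54*59) = 1/(-3186) = -1/3186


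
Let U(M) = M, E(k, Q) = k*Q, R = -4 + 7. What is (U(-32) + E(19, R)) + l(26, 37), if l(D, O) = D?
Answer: 51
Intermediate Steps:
R = 3
E(k, Q) = Q*k
(U(-32) + E(19, R)) + l(26, 37) = (-32 + 3*19) + 26 = (-32 + 57) + 26 = 25 + 26 = 51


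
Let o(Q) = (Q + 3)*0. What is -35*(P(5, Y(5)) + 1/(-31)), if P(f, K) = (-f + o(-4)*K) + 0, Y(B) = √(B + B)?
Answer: 5460/31 ≈ 176.13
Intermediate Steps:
o(Q) = 0 (o(Q) = (3 + Q)*0 = 0)
Y(B) = √2*√B (Y(B) = √(2*B) = √2*√B)
P(f, K) = -f (P(f, K) = (-f + 0*K) + 0 = (-f + 0) + 0 = -f + 0 = -f)
-35*(P(5, Y(5)) + 1/(-31)) = -35*(-1*5 + 1/(-31)) = -35*(-5 - 1/31) = -35*(-156/31) = 5460/31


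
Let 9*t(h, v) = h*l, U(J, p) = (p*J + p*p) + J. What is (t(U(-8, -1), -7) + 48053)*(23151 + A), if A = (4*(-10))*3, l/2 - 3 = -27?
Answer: 1106585811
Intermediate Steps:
l = -48 (l = 6 + 2*(-27) = 6 - 54 = -48)
U(J, p) = J + p² + J*p (U(J, p) = (J*p + p²) + J = (p² + J*p) + J = J + p² + J*p)
A = -120 (A = -40*3 = -120)
t(h, v) = -16*h/3 (t(h, v) = (h*(-48))/9 = (-48*h)/9 = -16*h/3)
(t(U(-8, -1), -7) + 48053)*(23151 + A) = (-16*(-8 + (-1)² - 8*(-1))/3 + 48053)*(23151 - 120) = (-16*(-8 + 1 + 8)/3 + 48053)*23031 = (-16/3*1 + 48053)*23031 = (-16/3 + 48053)*23031 = (144143/3)*23031 = 1106585811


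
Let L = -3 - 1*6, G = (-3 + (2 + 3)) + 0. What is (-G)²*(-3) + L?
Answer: -21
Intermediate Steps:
G = 2 (G = (-3 + 5) + 0 = 2 + 0 = 2)
L = -9 (L = -3 - 6 = -9)
(-G)²*(-3) + L = (-1*2)²*(-3) - 9 = (-2)²*(-3) - 9 = 4*(-3) - 9 = -12 - 9 = -21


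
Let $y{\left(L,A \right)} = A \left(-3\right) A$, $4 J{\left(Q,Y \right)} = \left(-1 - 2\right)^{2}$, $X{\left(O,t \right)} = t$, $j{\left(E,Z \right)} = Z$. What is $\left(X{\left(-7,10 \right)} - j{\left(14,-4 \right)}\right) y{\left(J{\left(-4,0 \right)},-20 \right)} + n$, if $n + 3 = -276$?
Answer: $-17079$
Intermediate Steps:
$J{\left(Q,Y \right)} = \frac{9}{4}$ ($J{\left(Q,Y \right)} = \frac{\left(-1 - 2\right)^{2}}{4} = \frac{\left(-3\right)^{2}}{4} = \frac{1}{4} \cdot 9 = \frac{9}{4}$)
$n = -279$ ($n = -3 - 276 = -279$)
$y{\left(L,A \right)} = - 3 A^{2}$ ($y{\left(L,A \right)} = - 3 A A = - 3 A^{2}$)
$\left(X{\left(-7,10 \right)} - j{\left(14,-4 \right)}\right) y{\left(J{\left(-4,0 \right)},-20 \right)} + n = \left(10 - -4\right) \left(- 3 \left(-20\right)^{2}\right) - 279 = \left(10 + 4\right) \left(\left(-3\right) 400\right) - 279 = 14 \left(-1200\right) - 279 = -16800 - 279 = -17079$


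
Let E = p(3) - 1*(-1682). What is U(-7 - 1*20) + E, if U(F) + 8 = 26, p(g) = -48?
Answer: 1652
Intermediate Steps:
U(F) = 18 (U(F) = -8 + 26 = 18)
E = 1634 (E = -48 - 1*(-1682) = -48 + 1682 = 1634)
U(-7 - 1*20) + E = 18 + 1634 = 1652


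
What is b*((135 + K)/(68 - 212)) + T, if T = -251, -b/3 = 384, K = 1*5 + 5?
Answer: 909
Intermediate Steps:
K = 10 (K = 5 + 5 = 10)
b = -1152 (b = -3*384 = -1152)
b*((135 + K)/(68 - 212)) + T = -1152*(135 + 10)/(68 - 212) - 251 = -167040/(-144) - 251 = -167040*(-1)/144 - 251 = -1152*(-145/144) - 251 = 1160 - 251 = 909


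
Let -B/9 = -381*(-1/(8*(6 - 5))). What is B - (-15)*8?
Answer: -2469/8 ≈ -308.63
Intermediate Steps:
B = -3429/8 (B = -(-3429)/((-8*(6 - 5))) = -(-3429)/((-8*1)) = -(-3429)/(-8) = -(-3429)*(-1)/8 = -9*381/8 = -3429/8 ≈ -428.63)
B - (-15)*8 = -3429/8 - (-15)*8 = -3429/8 - 1*(-120) = -3429/8 + 120 = -2469/8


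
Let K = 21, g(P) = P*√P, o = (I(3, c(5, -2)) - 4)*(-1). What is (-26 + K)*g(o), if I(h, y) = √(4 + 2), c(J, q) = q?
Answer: -5*(4 - √6)^(3/2) ≈ -9.6534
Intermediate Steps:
I(h, y) = √6
o = 4 - √6 (o = (√6 - 4)*(-1) = (-4 + √6)*(-1) = 4 - √6 ≈ 1.5505)
g(P) = P^(3/2)
(-26 + K)*g(o) = (-26 + 21)*(4 - √6)^(3/2) = -5*(4 - √6)^(3/2)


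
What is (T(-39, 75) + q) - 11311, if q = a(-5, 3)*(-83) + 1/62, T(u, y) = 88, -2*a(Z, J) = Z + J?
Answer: -700971/62 ≈ -11306.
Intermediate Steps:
a(Z, J) = -J/2 - Z/2 (a(Z, J) = -(Z + J)/2 = -(J + Z)/2 = -J/2 - Z/2)
q = -5145/62 (q = (-1/2*3 - 1/2*(-5))*(-83) + 1/62 = (-3/2 + 5/2)*(-83) + 1/62 = 1*(-83) + 1/62 = -83 + 1/62 = -5145/62 ≈ -82.984)
(T(-39, 75) + q) - 11311 = (88 - 5145/62) - 11311 = 311/62 - 11311 = -700971/62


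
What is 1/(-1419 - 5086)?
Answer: -1/6505 ≈ -0.00015373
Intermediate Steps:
1/(-1419 - 5086) = 1/(-6505) = -1/6505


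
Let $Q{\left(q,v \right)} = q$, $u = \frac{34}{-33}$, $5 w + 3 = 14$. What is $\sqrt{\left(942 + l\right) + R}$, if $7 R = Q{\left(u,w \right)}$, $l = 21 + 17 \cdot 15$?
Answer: $\frac{2 \sqrt{16246461}}{231} \approx 34.898$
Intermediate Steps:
$w = \frac{11}{5}$ ($w = - \frac{3}{5} + \frac{1}{5} \cdot 14 = - \frac{3}{5} + \frac{14}{5} = \frac{11}{5} \approx 2.2$)
$l = 276$ ($l = 21 + 255 = 276$)
$u = - \frac{34}{33}$ ($u = 34 \left(- \frac{1}{33}\right) = - \frac{34}{33} \approx -1.0303$)
$R = - \frac{34}{231}$ ($R = \frac{1}{7} \left(- \frac{34}{33}\right) = - \frac{34}{231} \approx -0.14719$)
$\sqrt{\left(942 + l\right) + R} = \sqrt{\left(942 + 276\right) - \frac{34}{231}} = \sqrt{1218 - \frac{34}{231}} = \sqrt{\frac{281324}{231}} = \frac{2 \sqrt{16246461}}{231}$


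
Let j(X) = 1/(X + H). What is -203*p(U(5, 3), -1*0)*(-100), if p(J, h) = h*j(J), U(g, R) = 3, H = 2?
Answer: 0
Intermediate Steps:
j(X) = 1/(2 + X) (j(X) = 1/(X + 2) = 1/(2 + X))
p(J, h) = h/(2 + J)
-203*p(U(5, 3), -1*0)*(-100) = -203*(-1*0)/(2 + 3)*(-100) = -0/5*(-100) = -203*0*(-100) = 0*(-100) = 0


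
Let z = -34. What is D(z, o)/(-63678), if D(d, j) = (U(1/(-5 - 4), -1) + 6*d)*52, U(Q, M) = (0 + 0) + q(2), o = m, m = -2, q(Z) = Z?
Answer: 5252/31839 ≈ 0.16495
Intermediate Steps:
o = -2
U(Q, M) = 2 (U(Q, M) = (0 + 0) + 2 = 0 + 2 = 2)
D(d, j) = 104 + 312*d (D(d, j) = (2 + 6*d)*52 = 104 + 312*d)
D(z, o)/(-63678) = (104 + 312*(-34))/(-63678) = (104 - 10608)*(-1/63678) = -10504*(-1/63678) = 5252/31839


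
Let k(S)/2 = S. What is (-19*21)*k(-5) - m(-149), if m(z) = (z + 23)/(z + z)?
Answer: 594447/149 ≈ 3989.6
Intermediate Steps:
k(S) = 2*S
m(z) = (23 + z)/(2*z) (m(z) = (23 + z)/((2*z)) = (23 + z)*(1/(2*z)) = (23 + z)/(2*z))
(-19*21)*k(-5) - m(-149) = (-19*21)*(2*(-5)) - (23 - 149)/(2*(-149)) = -399*(-10) - (-1)*(-126)/(2*149) = 3990 - 1*63/149 = 3990 - 63/149 = 594447/149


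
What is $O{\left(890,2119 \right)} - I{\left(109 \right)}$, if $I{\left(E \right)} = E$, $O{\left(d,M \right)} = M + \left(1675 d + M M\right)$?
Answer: $5982921$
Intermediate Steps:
$O{\left(d,M \right)} = M + M^{2} + 1675 d$ ($O{\left(d,M \right)} = M + \left(1675 d + M^{2}\right) = M + \left(M^{2} + 1675 d\right) = M + M^{2} + 1675 d$)
$O{\left(890,2119 \right)} - I{\left(109 \right)} = \left(2119 + 2119^{2} + 1675 \cdot 890\right) - 109 = \left(2119 + 4490161 + 1490750\right) - 109 = 5983030 - 109 = 5982921$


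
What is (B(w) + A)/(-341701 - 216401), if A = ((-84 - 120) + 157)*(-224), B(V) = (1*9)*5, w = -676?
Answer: -10573/558102 ≈ -0.018945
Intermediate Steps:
B(V) = 45 (B(V) = 9*5 = 45)
A = 10528 (A = (-204 + 157)*(-224) = -47*(-224) = 10528)
(B(w) + A)/(-341701 - 216401) = (45 + 10528)/(-341701 - 216401) = 10573/(-558102) = 10573*(-1/558102) = -10573/558102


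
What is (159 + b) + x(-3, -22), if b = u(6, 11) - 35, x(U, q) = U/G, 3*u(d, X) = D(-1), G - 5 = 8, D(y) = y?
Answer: 4814/39 ≈ 123.44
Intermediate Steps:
G = 13 (G = 5 + 8 = 13)
u(d, X) = -⅓ (u(d, X) = (⅓)*(-1) = -⅓)
x(U, q) = U/13
b = -106/3 (b = -⅓ - 35 = -106/3 ≈ -35.333)
(159 + b) + x(-3, -22) = (159 - 106/3) + (1/13)*(-3) = 371/3 - 3/13 = 4814/39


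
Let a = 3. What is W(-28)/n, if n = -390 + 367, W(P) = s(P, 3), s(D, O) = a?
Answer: -3/23 ≈ -0.13043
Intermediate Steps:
s(D, O) = 3
W(P) = 3
n = -23
W(-28)/n = 3/(-23) = 3*(-1/23) = -3/23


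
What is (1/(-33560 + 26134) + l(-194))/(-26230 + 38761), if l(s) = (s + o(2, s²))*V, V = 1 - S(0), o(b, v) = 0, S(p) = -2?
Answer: -4321933/93055206 ≈ -0.046445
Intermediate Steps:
V = 3 (V = 1 - 1*(-2) = 1 + 2 = 3)
l(s) = 3*s (l(s) = (s + 0)*3 = s*3 = 3*s)
(1/(-33560 + 26134) + l(-194))/(-26230 + 38761) = (1/(-33560 + 26134) + 3*(-194))/(-26230 + 38761) = (1/(-7426) - 582)/12531 = (-1/7426 - 582)*(1/12531) = -4321933/7426*1/12531 = -4321933/93055206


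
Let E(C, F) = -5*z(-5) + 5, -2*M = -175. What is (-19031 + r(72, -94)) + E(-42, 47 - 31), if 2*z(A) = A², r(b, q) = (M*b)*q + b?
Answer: -1222433/2 ≈ -6.1122e+5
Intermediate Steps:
M = 175/2 (M = -½*(-175) = 175/2 ≈ 87.500)
r(b, q) = b + 175*b*q/2 (r(b, q) = (175*b/2)*q + b = 175*b*q/2 + b = b + 175*b*q/2)
z(A) = A²/2
E(C, F) = -115/2 (E(C, F) = -5*(-5)²/2 + 5 = -5*25/2 + 5 = -125/2 + 5 = -115/2)
(-19031 + r(72, -94)) + E(-42, 47 - 31) = (-19031 + (½)*72*(2 + 175*(-94))) - 115/2 = (-19031 + (½)*72*(2 - 16450)) - 115/2 = (-19031 + (½)*72*(-16448)) - 115/2 = (-19031 - 592128) - 115/2 = -611159 - 115/2 = -1222433/2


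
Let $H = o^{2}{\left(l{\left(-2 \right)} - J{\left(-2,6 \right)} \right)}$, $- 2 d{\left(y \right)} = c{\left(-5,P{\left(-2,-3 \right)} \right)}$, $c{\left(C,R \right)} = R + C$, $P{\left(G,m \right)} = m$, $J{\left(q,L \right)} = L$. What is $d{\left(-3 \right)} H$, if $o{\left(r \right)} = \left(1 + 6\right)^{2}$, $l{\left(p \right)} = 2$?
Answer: $9604$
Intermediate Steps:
$c{\left(C,R \right)} = C + R$
$o{\left(r \right)} = 49$ ($o{\left(r \right)} = 7^{2} = 49$)
$d{\left(y \right)} = 4$ ($d{\left(y \right)} = - \frac{-5 - 3}{2} = \left(- \frac{1}{2}\right) \left(-8\right) = 4$)
$H = 2401$ ($H = 49^{2} = 2401$)
$d{\left(-3 \right)} H = 4 \cdot 2401 = 9604$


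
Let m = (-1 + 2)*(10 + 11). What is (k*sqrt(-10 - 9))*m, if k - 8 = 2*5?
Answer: 378*I*sqrt(19) ≈ 1647.7*I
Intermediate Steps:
m = 21 (m = 1*21 = 21)
k = 18 (k = 8 + 2*5 = 8 + 10 = 18)
(k*sqrt(-10 - 9))*m = (18*sqrt(-10 - 9))*21 = (18*sqrt(-19))*21 = (18*(I*sqrt(19)))*21 = (18*I*sqrt(19))*21 = 378*I*sqrt(19)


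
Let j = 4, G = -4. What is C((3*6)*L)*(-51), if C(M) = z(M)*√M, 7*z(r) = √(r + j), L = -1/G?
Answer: -153*√17/14 ≈ -45.060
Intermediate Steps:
L = ¼ (L = -1/(-4) = -1*(-¼) = ¼ ≈ 0.25000)
z(r) = √(4 + r)/7 (z(r) = √(r + 4)/7 = √(4 + r)/7)
C(M) = √M*√(4 + M)/7 (C(M) = (√(4 + M)/7)*√M = √M*√(4 + M)/7)
C((3*6)*L)*(-51) = (√((3*6)*(¼))*√(4 + (3*6)*(¼))/7)*(-51) = (√(18*(¼))*√(4 + 18*(¼))/7)*(-51) = (√(9/2)*√(4 + 9/2)/7)*(-51) = ((3*√2/2)*√(17/2)/7)*(-51) = ((3*√2/2)*(√34/2)/7)*(-51) = (3*√17/14)*(-51) = -153*√17/14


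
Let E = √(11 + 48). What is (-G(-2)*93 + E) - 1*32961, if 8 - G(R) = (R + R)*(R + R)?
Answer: -32217 + √59 ≈ -32209.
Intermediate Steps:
G(R) = 8 - 4*R² (G(R) = 8 - (R + R)*(R + R) = 8 - 2*R*2*R = 8 - 4*R²)
E = √59 ≈ 7.6811
(-G(-2)*93 + E) - 1*32961 = (-(8 - 4*(-2)²)*93 + √59) - 1*32961 = (-(8 - 4*4)*93 + √59) - 32961 = (-(8 - 16)*93 + √59) - 32961 = (-1*(-8)*93 + √59) - 32961 = (8*93 + √59) - 32961 = (744 + √59) - 32961 = -32217 + √59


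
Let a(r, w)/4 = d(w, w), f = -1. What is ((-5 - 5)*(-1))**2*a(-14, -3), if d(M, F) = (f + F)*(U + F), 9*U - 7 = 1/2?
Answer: 10400/3 ≈ 3466.7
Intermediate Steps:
U = 5/6 (U = 7/9 + (1/9)/2 = 7/9 + (1/9)*(1/2) = 7/9 + 1/18 = 5/6 ≈ 0.83333)
d(M, F) = (-1 + F)*(5/6 + F)
a(r, w) = -10/3 + 4*w**2 - 2*w/3 (a(r, w) = 4*(-5/6 + w**2 - w/6) = -10/3 + 4*w**2 - 2*w/3)
((-5 - 5)*(-1))**2*a(-14, -3) = ((-5 - 5)*(-1))**2*(-10/3 + 4*(-3)**2 - 2/3*(-3)) = (-10*(-1))**2*(-10/3 + 4*9 + 2) = 10**2*(-10/3 + 36 + 2) = 100*(104/3) = 10400/3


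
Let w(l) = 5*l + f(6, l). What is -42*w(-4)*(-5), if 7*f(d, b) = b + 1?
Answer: -4290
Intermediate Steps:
f(d, b) = 1/7 + b/7 (f(d, b) = (b + 1)/7 = (1 + b)/7 = 1/7 + b/7)
w(l) = 1/7 + 36*l/7 (w(l) = 5*l + (1/7 + l/7) = 1/7 + 36*l/7)
-42*w(-4)*(-5) = -42*(1/7 + (36/7)*(-4))*(-5) = -42*(1/7 - 144/7)*(-5) = -42*(-143/7)*(-5) = 858*(-5) = -4290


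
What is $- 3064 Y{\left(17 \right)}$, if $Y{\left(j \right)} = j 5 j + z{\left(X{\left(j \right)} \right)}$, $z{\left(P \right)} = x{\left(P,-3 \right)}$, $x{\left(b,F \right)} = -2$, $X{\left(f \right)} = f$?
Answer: $-4421352$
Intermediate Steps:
$z{\left(P \right)} = -2$
$Y{\left(j \right)} = -2 + 5 j^{2}$ ($Y{\left(j \right)} = j 5 j - 2 = 5 j j - 2 = 5 j^{2} - 2 = -2 + 5 j^{2}$)
$- 3064 Y{\left(17 \right)} = - 3064 \left(-2 + 5 \cdot 17^{2}\right) = - 3064 \left(-2 + 5 \cdot 289\right) = - 3064 \left(-2 + 1445\right) = \left(-3064\right) 1443 = -4421352$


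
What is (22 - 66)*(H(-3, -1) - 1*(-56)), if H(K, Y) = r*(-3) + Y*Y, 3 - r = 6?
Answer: -2904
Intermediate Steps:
r = -3 (r = 3 - 1*6 = 3 - 6 = -3)
H(K, Y) = 9 + Y² (H(K, Y) = -3*(-3) + Y*Y = 9 + Y²)
(22 - 66)*(H(-3, -1) - 1*(-56)) = (22 - 66)*((9 + (-1)²) - 1*(-56)) = -44*((9 + 1) + 56) = -44*(10 + 56) = -44*66 = -2904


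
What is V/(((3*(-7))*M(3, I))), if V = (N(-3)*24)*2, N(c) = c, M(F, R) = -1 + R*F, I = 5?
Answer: 24/49 ≈ 0.48980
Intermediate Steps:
M(F, R) = -1 + F*R
V = -144 (V = -3*24*2 = -72*2 = -144)
V/(((3*(-7))*M(3, I))) = -144*(-1/(21*(-1 + 3*5))) = -144*(-1/(21*(-1 + 15))) = -144/((-21*14)) = -144/(-294) = -144*(-1/294) = 24/49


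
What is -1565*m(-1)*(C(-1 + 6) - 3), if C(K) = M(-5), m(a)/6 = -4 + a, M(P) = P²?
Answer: 1032900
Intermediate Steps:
m(a) = -24 + 6*a (m(a) = 6*(-4 + a) = -24 + 6*a)
C(K) = 25 (C(K) = (-5)² = 25)
-1565*m(-1)*(C(-1 + 6) - 3) = -1565*(-24 + 6*(-1))*(25 - 3) = -1565*(-24 - 6)*22 = -(-46950)*22 = -1565*(-660) = 1032900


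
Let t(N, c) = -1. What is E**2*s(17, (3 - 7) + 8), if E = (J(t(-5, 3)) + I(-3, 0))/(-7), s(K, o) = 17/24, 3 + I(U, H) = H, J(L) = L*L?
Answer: 17/294 ≈ 0.057823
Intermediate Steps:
J(L) = L**2
I(U, H) = -3 + H
s(K, o) = 17/24 (s(K, o) = 17*(1/24) = 17/24)
E = 2/7 (E = ((-1)**2 + (-3 + 0))/(-7) = (1 - 3)*(-1/7) = -2*(-1/7) = 2/7 ≈ 0.28571)
E**2*s(17, (3 - 7) + 8) = (2/7)**2*(17/24) = (4/49)*(17/24) = 17/294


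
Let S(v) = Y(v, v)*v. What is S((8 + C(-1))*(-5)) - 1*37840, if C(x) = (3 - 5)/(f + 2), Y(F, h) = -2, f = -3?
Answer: -37740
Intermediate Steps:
C(x) = 2 (C(x) = (3 - 5)/(-3 + 2) = -2/(-1) = -2*(-1) = 2)
S(v) = -2*v
S((8 + C(-1))*(-5)) - 1*37840 = -2*(8 + 2)*(-5) - 1*37840 = -20*(-5) - 37840 = -2*(-50) - 37840 = 100 - 37840 = -37740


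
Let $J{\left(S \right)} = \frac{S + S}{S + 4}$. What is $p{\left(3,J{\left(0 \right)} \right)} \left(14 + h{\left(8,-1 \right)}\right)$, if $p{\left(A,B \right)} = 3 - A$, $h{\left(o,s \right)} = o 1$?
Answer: $0$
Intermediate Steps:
$h{\left(o,s \right)} = o$
$J{\left(S \right)} = \frac{2 S}{4 + S}$
$p{\left(3,J{\left(0 \right)} \right)} \left(14 + h{\left(8,-1 \right)}\right) = \left(3 - 3\right) \left(14 + 8\right) = \left(3 - 3\right) 22 = 0 \cdot 22 = 0$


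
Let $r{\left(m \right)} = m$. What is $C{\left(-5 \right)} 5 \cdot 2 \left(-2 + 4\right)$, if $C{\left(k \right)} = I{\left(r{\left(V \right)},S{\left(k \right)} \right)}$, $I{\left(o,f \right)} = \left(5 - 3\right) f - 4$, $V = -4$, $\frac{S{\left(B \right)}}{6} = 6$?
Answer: $1360$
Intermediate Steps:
$S{\left(B \right)} = 36$ ($S{\left(B \right)} = 6 \cdot 6 = 36$)
$I{\left(o,f \right)} = -4 + 2 f$ ($I{\left(o,f \right)} = \left(5 - 3\right) f - 4 = 2 f - 4 = -4 + 2 f$)
$C{\left(k \right)} = 68$ ($C{\left(k \right)} = -4 + 2 \cdot 36 = -4 + 72 = 68$)
$C{\left(-5 \right)} 5 \cdot 2 \left(-2 + 4\right) = 68 \cdot 5 \cdot 2 \left(-2 + 4\right) = 68 \cdot 10 \cdot 2 = 68 \cdot 20 = 1360$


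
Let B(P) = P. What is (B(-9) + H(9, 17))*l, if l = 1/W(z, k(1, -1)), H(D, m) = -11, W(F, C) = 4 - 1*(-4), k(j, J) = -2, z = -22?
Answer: -5/2 ≈ -2.5000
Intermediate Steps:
W(F, C) = 8 (W(F, C) = 4 + 4 = 8)
l = ⅛ (l = 1/8 = ⅛ ≈ 0.12500)
(B(-9) + H(9, 17))*l = (-9 - 11)*(⅛) = -20*⅛ = -5/2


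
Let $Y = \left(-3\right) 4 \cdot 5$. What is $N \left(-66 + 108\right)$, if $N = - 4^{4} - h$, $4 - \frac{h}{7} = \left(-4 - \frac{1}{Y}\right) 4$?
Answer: $- \frac{83062}{5} \approx -16612.0$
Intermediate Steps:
$Y = -60$ ($Y = \left(-12\right) 5 = -60$)
$h = \frac{2093}{15}$ ($h = 28 - 7 \left(-4 - \frac{1}{-60}\right) 4 = 28 - 7 \left(-4 - - \frac{1}{60}\right) 4 = 28 - 7 \left(-4 + \frac{1}{60}\right) 4 = 28 - 7 \left(\left(- \frac{239}{60}\right) 4\right) = 28 - - \frac{1673}{15} = 28 + \frac{1673}{15} = \frac{2093}{15} \approx 139.53$)
$N = - \frac{5933}{15}$ ($N = - 4^{4} - \frac{2093}{15} = \left(-1\right) 256 - \frac{2093}{15} = -256 - \frac{2093}{15} = - \frac{5933}{15} \approx -395.53$)
$N \left(-66 + 108\right) = - \frac{5933 \left(-66 + 108\right)}{15} = \left(- \frac{5933}{15}\right) 42 = - \frac{83062}{5}$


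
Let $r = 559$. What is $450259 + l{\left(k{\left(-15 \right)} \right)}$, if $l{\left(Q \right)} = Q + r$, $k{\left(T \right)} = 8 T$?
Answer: $450698$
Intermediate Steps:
$l{\left(Q \right)} = 559 + Q$ ($l{\left(Q \right)} = Q + 559 = 559 + Q$)
$450259 + l{\left(k{\left(-15 \right)} \right)} = 450259 + \left(559 + 8 \left(-15\right)\right) = 450259 + \left(559 - 120\right) = 450259 + 439 = 450698$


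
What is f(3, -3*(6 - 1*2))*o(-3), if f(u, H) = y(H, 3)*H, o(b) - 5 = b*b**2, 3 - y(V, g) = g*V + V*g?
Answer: 19800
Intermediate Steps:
y(V, g) = 3 - 2*V*g (y(V, g) = 3 - (g*V + V*g) = 3 - (V*g + V*g) = 3 - 2*V*g)
o(b) = 5 + b**3 (o(b) = 5 + b*b**2 = 5 + b**3)
f(u, H) = H*(3 - 6*H) (f(u, H) = (3 - 2*H*3)*H = (3 - 6*H)*H = H*(3 - 6*H))
f(3, -3*(6 - 1*2))*o(-3) = (3*(-3*(6 - 1*2))*(1 - (-6)*(6 - 1*2)))*(5 + (-3)**3) = (3*(-3*(6 - 2))*(1 - (-6)*(6 - 2)))*(5 - 27) = (3*(-3*4)*(1 - (-6)*4))*(-22) = (3*(-12)*(1 - 2*(-12)))*(-22) = (3*(-12)*(1 + 24))*(-22) = (3*(-12)*25)*(-22) = -900*(-22) = 19800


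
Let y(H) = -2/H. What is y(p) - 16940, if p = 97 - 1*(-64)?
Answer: -2727342/161 ≈ -16940.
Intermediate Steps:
p = 161 (p = 97 + 64 = 161)
y(p) - 16940 = -2/161 - 16940 = -2727342/161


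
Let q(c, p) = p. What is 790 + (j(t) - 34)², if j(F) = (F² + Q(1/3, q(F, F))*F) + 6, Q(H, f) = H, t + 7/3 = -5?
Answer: 12010/9 ≈ 1334.4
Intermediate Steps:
t = -22/3 (t = -7/3 - 5 = -22/3 ≈ -7.3333)
j(F) = 6 + F² + F/3 (j(F) = (F² + (1/3)*F) + 6 = (F² + (1*(⅓))*F) + 6 = (F² + F/3) + 6 = 6 + F² + F/3)
790 + (j(t) - 34)² = 790 + ((6 + (-22/3)² + (⅓)*(-22/3)) - 34)² = 790 + ((6 + 484/9 - 22/9) - 34)² = 790 + (172/3 - 34)² = 790 + (70/3)² = 790 + 4900/9 = 12010/9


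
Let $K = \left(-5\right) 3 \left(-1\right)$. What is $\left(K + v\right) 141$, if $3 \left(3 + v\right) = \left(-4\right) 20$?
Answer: $-2068$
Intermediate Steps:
$v = - \frac{89}{3}$ ($v = -3 + \frac{\left(-4\right) 20}{3} = -3 + \frac{1}{3} \left(-80\right) = -3 - \frac{80}{3} = - \frac{89}{3} \approx -29.667$)
$K = 15$ ($K = \left(-15\right) \left(-1\right) = 15$)
$\left(K + v\right) 141 = \left(15 - \frac{89}{3}\right) 141 = \left(- \frac{44}{3}\right) 141 = -2068$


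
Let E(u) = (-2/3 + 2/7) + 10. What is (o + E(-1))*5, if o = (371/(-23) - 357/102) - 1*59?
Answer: -333325/966 ≈ -345.06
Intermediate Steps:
E(u) = 202/21 (E(u) = (-2*1/3 + 2*(1/7)) + 10 = (-2/3 + 2/7) + 10 = -8/21 + 10 = 202/21)
o = -3617/46 (o = (371*(-1/23) - 357*1/102) - 59 = (-371/23 - 7/2) - 59 = -903/46 - 59 = -3617/46 ≈ -78.630)
(o + E(-1))*5 = (-3617/46 + 202/21)*5 = -66665/966*5 = -333325/966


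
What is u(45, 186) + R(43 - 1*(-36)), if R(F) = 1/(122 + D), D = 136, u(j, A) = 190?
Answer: 49021/258 ≈ 190.00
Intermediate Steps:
R(F) = 1/258 (R(F) = 1/(122 + 136) = 1/258)
u(45, 186) + R(43 - 1*(-36)) = 190 + 1/258 = 49021/258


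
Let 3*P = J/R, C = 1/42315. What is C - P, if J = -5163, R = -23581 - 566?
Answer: -24266656/340593435 ≈ -0.071248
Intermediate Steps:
R = -24147
C = 1/42315 ≈ 2.3632e-5
P = 1721/24147 (P = (-5163/(-24147))/3 = (-5163*(-1/24147))/3 = (1/3)*(1721/8049) = 1721/24147 ≈ 0.071272)
C - P = 1/42315 - 1*1721/24147 = 1/42315 - 1721/24147 = -24266656/340593435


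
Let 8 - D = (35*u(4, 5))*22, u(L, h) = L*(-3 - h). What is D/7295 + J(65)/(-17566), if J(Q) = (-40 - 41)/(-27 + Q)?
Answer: 16453328079/4869470860 ≈ 3.3789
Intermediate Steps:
J(Q) = -81/(-27 + Q)
D = 24648 (D = 8 - 35*(-1*4*(3 + 5))*22 = 8 - 35*(-1*4*8)*22 = 8 - 35*(-32)*22 = 8 - (-1120)*22 = 8 - 1*(-24640) = 8 + 24640 = 24648)
D/7295 + J(65)/(-17566) = 24648/7295 - 81/(-27 + 65)/(-17566) = 24648*(1/7295) - 81/38*(-1/17566) = 24648/7295 - 81*1/38*(-1/17566) = 24648/7295 - 81/38*(-1/17566) = 24648/7295 + 81/667508 = 16453328079/4869470860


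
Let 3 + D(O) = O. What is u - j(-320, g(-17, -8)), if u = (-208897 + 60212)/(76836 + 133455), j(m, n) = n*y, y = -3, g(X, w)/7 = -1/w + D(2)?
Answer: -32102257/1682328 ≈ -19.082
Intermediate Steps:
D(O) = -3 + O
g(X, w) = -7 - 7/w (g(X, w) = 7*(-1/w + (-3 + 2)) = 7*(-1/w - 1) = 7*(-1 - 1/w) = -7 - 7/w)
j(m, n) = -3*n (j(m, n) = n*(-3) = -3*n)
u = -148685/210291 ≈ -0.70704
u - j(-320, g(-17, -8)) = -148685/210291 - (-3)*(-7 - 7/(-8)) = -148685/210291 - (-3)*(-7 - 7*(-⅛)) = -148685/210291 - (-3)*(-7 + 7/8) = -148685/210291 - (-3)*(-49)/8 = -148685/210291 - 1*147/8 = -148685/210291 - 147/8 = -32102257/1682328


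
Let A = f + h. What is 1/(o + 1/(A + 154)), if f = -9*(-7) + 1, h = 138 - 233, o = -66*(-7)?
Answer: 123/56827 ≈ 0.0021645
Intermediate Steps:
o = 462
h = -95
f = 64 (f = 63 + 1 = 64)
A = -31 (A = 64 - 95 = -31)
1/(o + 1/(A + 154)) = 1/(462 + 1/(-31 + 154)) = 1/(462 + 1/123) = 1/(56827/123) = 123/56827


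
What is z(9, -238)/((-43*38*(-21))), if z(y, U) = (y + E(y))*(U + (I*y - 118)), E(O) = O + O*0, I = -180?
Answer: -312/301 ≈ -1.0365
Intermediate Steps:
E(O) = O (E(O) = O + 0 = O)
z(y, U) = 2*y*(-118 + U - 180*y) (z(y, U) = (y + y)*(U + (-180*y - 118)) = (2*y)*(U + (-118 - 180*y)) = (2*y)*(-118 + U - 180*y) = 2*y*(-118 + U - 180*y))
z(9, -238)/((-43*38*(-21))) = (2*9*(-118 - 238 - 180*9))/((-43*38*(-21))) = (2*9*(-118 - 238 - 1620))/((-1634*(-21))) = (2*9*(-1976))/34314 = -35568*1/34314 = -312/301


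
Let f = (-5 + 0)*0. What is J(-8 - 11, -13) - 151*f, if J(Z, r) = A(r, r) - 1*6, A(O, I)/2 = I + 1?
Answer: -30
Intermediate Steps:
A(O, I) = 2 + 2*I (A(O, I) = 2*(I + 1) = 2*(1 + I) = 2 + 2*I)
J(Z, r) = -4 + 2*r (J(Z, r) = (2 + 2*r) - 1*6 = (2 + 2*r) - 6 = -4 + 2*r)
f = 0 (f = -5*0 = 0)
J(-8 - 11, -13) - 151*f = (-4 + 2*(-13)) - 151*0 = (-4 - 26) + 0 = -30 + 0 = -30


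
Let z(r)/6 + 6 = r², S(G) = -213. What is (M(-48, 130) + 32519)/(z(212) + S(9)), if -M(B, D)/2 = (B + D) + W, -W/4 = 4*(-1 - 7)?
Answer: 32099/269415 ≈ 0.11914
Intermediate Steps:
z(r) = -36 + 6*r²
W = 128 (W = -16*(-1 - 7) = -16*(-8) = -4*(-32) = 128)
M(B, D) = -256 - 2*B - 2*D (M(B, D) = -2*((B + D) + 128) = -2*(128 + B + D) = -256 - 2*B - 2*D)
(M(-48, 130) + 32519)/(z(212) + S(9)) = ((-256 - 2*(-48) - 2*130) + 32519)/((-36 + 6*212²) - 213) = ((-256 + 96 - 260) + 32519)/((-36 + 6*44944) - 213) = (-420 + 32519)/((-36 + 269664) - 213) = 32099/(269628 - 213) = 32099/269415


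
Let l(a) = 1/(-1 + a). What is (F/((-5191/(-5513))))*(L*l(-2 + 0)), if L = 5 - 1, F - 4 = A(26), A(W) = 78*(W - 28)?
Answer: 3351904/15573 ≈ 215.24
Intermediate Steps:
A(W) = -2184 + 78*W (A(W) = 78*(-28 + W) = -2184 + 78*W)
F = -152 (F = 4 + (-2184 + 78*26) = 4 + (-2184 + 2028) = 4 - 156 = -152)
L = 4
(F/((-5191/(-5513))))*(L*l(-2 + 0)) = (-152/((-5191/(-5513))))*(4/(-1 + (-2 + 0))) = (-152/((-5191*(-1/5513))))*(4/(-1 - 2)) = (-152/5191/5513)*(4/(-3)) = (-152*5513/5191)*(4*(-⅓)) = -837976/5191*(-4/3) = 3351904/15573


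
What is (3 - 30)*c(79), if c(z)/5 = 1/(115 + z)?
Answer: -135/194 ≈ -0.69588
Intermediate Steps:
c(z) = 5/(115 + z)
(3 - 30)*c(79) = (3 - 30)*(5/(115 + 79)) = -135/194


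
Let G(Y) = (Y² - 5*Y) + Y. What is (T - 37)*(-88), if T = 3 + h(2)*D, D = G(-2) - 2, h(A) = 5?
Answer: -1408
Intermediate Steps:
G(Y) = Y² - 4*Y
D = 10 (D = -2*(-4 - 2) - 2 = -2*(-6) - 2 = 12 - 2 = 10)
T = 53 (T = 3 + 5*10 = 3 + 50 = 53)
(T - 37)*(-88) = (53 - 37)*(-88) = 16*(-88) = -1408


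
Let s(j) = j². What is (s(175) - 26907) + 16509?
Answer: 20227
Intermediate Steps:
(s(175) - 26907) + 16509 = (175² - 26907) + 16509 = (30625 - 26907) + 16509 = 3718 + 16509 = 20227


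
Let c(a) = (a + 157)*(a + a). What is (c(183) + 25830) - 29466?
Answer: 120804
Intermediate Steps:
c(a) = 2*a*(157 + a) (c(a) = (157 + a)*(2*a) = 2*a*(157 + a))
(c(183) + 25830) - 29466 = (2*183*(157 + 183) + 25830) - 29466 = (2*183*340 + 25830) - 29466 = (124440 + 25830) - 29466 = 150270 - 29466 = 120804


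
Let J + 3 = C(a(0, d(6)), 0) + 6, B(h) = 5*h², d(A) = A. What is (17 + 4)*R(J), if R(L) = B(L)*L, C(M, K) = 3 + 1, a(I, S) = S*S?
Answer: 36015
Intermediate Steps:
a(I, S) = S²
C(M, K) = 4
J = 7 (J = -3 + (4 + 6) = -3 + 10 = 7)
R(L) = 5*L³ (R(L) = (5*L²)*L = 5*L³)
(17 + 4)*R(J) = (17 + 4)*(5*7³) = 21*(5*343) = 21*1715 = 36015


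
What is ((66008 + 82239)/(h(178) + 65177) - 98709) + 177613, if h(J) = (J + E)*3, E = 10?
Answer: 5187376111/65741 ≈ 78906.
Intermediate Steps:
h(J) = 30 + 3*J (h(J) = (J + 10)*3 = (10 + J)*3 = 30 + 3*J)
((66008 + 82239)/(h(178) + 65177) - 98709) + 177613 = ((66008 + 82239)/((30 + 3*178) + 65177) - 98709) + 177613 = (148247/((30 + 534) + 65177) - 98709) + 177613 = (148247/(564 + 65177) - 98709) + 177613 = (148247/65741 - 98709) + 177613 = -6489080122/65741 + 177613 = 5187376111/65741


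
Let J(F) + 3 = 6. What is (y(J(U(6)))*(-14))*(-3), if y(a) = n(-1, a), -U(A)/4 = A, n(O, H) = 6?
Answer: 252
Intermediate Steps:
U(A) = -4*A
J(F) = 3 (J(F) = -3 + 6 = 3)
y(a) = 6
(y(J(U(6)))*(-14))*(-3) = (6*(-14))*(-3) = -84*(-3) = 252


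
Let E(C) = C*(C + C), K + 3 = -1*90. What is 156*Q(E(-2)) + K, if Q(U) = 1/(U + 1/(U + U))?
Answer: -3167/43 ≈ -73.651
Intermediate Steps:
K = -93 (K = -3 - 1*90 = -3 - 90 = -93)
E(C) = 2*C² (E(C) = C*(2*C) = 2*C²)
Q(U) = 1/(U + 1/(2*U))
156*Q(E(-2)) + K = 156*(2*(2*(-2)²)/(1 + 2*(2*(-2)²)²)) - 93 = 156*(2*(2*4)/(1 + 2*(2*4)²)) - 93 = 156*(2*8/(1 + 2*8²)) - 93 = 156*(2*8/(1 + 2*64)) - 93 = 156*(2*8/(1 + 128)) - 93 = 156*(2*8/129) - 93 = 156*(2*8*(1/129)) - 93 = 156*(16/129) - 93 = 832/43 - 93 = -3167/43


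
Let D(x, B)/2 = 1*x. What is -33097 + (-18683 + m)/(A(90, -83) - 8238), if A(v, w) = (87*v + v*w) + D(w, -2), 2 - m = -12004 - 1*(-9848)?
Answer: -266215743/8044 ≈ -33095.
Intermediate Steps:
D(x, B) = 2*x (D(x, B) = 2*(1*x) = 2*x)
m = 2158 (m = 2 - (-12004 - 1*(-9848)) = 2 - (-12004 + 9848) = 2 - 1*(-2156) = 2 + 2156 = 2158)
A(v, w) = 2*w + 87*v + v*w (A(v, w) = (87*v + v*w) + 2*w = 2*w + 87*v + v*w)
-33097 + (-18683 + m)/(A(90, -83) - 8238) = -33097 + (-18683 + 2158)/((2*(-83) + 87*90 + 90*(-83)) - 8238) = -33097 - 16525/((-166 + 7830 - 7470) - 8238) = -33097 - 16525/(194 - 8238) = -33097 - 16525/(-8044) = -33097 - 16525*(-1/8044) = -33097 + 16525/8044 = -266215743/8044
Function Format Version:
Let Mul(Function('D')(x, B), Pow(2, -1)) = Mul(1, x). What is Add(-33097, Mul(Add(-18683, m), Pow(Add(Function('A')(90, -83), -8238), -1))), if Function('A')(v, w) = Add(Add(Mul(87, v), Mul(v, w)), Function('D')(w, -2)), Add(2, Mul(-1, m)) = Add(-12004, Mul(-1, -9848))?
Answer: Rational(-266215743, 8044) ≈ -33095.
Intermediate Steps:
Function('D')(x, B) = Mul(2, x) (Function('D')(x, B) = Mul(2, Mul(1, x)) = Mul(2, x))
m = 2158 (m = Add(2, Mul(-1, Add(-12004, Mul(-1, -9848)))) = Add(2, Mul(-1, Add(-12004, 9848))) = Add(2, Mul(-1, -2156)) = Add(2, 2156) = 2158)
Function('A')(v, w) = Add(Mul(2, w), Mul(87, v), Mul(v, w)) (Function('A')(v, w) = Add(Add(Mul(87, v), Mul(v, w)), Mul(2, w)) = Add(Mul(2, w), Mul(87, v), Mul(v, w)))
Add(-33097, Mul(Add(-18683, m), Pow(Add(Function('A')(90, -83), -8238), -1))) = Add(-33097, Mul(Add(-18683, 2158), Pow(Add(Add(Mul(2, -83), Mul(87, 90), Mul(90, -83)), -8238), -1))) = Add(-33097, Mul(-16525, Pow(Add(Add(-166, 7830, -7470), -8238), -1))) = Add(-33097, Mul(-16525, Pow(Add(194, -8238), -1))) = Add(-33097, Mul(-16525, Pow(-8044, -1))) = Add(-33097, Mul(-16525, Rational(-1, 8044))) = Add(-33097, Rational(16525, 8044)) = Rational(-266215743, 8044)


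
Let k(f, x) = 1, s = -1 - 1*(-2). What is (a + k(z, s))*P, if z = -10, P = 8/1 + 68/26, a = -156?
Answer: -21390/13 ≈ -1645.4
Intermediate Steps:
P = 138/13 (P = 8*1 + 68*(1/26) = 8 + 34/13 = 138/13 ≈ 10.615)
s = 1 (s = -1 + 2 = 1)
(a + k(z, s))*P = (-156 + 1)*(138/13) = -155*138/13 = -21390/13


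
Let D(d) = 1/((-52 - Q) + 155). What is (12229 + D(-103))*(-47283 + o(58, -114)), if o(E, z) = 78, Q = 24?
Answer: -45604372860/79 ≈ -5.7727e+8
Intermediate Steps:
D(d) = 1/79 (D(d) = 1/((-52 - 1*24) + 155) = 1/((-52 - 24) + 155) = 1/(-76 + 155) = 1/79)
(12229 + D(-103))*(-47283 + o(58, -114)) = (12229 + 1/79)*(-47283 + 78) = (966092/79)*(-47205) = -45604372860/79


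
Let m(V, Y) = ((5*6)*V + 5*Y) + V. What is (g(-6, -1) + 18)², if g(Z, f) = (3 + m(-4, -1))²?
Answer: 252619236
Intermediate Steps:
m(V, Y) = 5*Y + 31*V (m(V, Y) = (30*V + 5*Y) + V = (5*Y + 30*V) + V = 5*Y + 31*V)
g(Z, f) = 15876 (g(Z, f) = (3 + (5*(-1) + 31*(-4)))² = (3 + (-5 - 124))² = (3 - 129)² = (-126)² = 15876)
(g(-6, -1) + 18)² = (15876 + 18)² = 15894² = 252619236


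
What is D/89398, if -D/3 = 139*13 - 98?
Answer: -5127/89398 ≈ -0.057350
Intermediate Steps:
D = -5127 (D = -3*(139*13 - 98) = -3*(1807 - 98) = -3*1709 = -5127)
D/89398 = -5127/89398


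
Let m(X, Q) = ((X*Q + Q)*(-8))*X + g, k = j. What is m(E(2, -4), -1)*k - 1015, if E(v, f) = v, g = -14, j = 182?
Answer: 5173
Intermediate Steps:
k = 182
m(X, Q) = -14 + X*(-8*Q - 8*Q*X) (m(X, Q) = ((X*Q + Q)*(-8))*X - 14 = ((Q*X + Q)*(-8))*X - 14 = ((Q + Q*X)*(-8))*X - 14 = (-8*Q - 8*Q*X)*X - 14 = X*(-8*Q - 8*Q*X) - 14 = -14 + X*(-8*Q - 8*Q*X))
m(E(2, -4), -1)*k - 1015 = (-14 - 8*(-1)*2 - 8*(-1)*2²)*182 - 1015 = (-14 + 16 - 8*(-1)*4)*182 - 1015 = (-14 + 16 + 32)*182 - 1015 = 34*182 - 1015 = 6188 - 1015 = 5173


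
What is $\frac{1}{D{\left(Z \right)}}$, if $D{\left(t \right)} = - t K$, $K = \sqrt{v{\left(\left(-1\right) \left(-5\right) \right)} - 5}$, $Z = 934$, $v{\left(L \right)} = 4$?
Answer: $\frac{i}{934} \approx 0.0010707 i$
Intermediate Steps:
$K = i$ ($K = \sqrt{4 - 5} = \sqrt{-1} = i \approx 1.0 i$)
$D{\left(t \right)} = - i t$ ($D{\left(t \right)} = - t i = - i t$)
$\frac{1}{D{\left(Z \right)}} = \frac{1}{\left(-1\right) i 934} = \frac{1}{\left(-934\right) i} = \frac{i}{934}$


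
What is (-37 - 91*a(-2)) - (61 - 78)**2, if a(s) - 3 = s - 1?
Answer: -326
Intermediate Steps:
a(s) = 2 + s (a(s) = 3 + (s - 1) = 3 + (-1 + s) = 2 + s)
(-37 - 91*a(-2)) - (61 - 78)**2 = (-37 - 91*(2 - 2)) - (61 - 78)**2 = (-37 - 91*0) - 1*(-17)**2 = (-37 + 0) - 1*289 = -37 - 289 = -326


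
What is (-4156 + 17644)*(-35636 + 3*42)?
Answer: -478958880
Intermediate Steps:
(-4156 + 17644)*(-35636 + 3*42) = 13488*(-35636 + 126) = 13488*(-35510) = -478958880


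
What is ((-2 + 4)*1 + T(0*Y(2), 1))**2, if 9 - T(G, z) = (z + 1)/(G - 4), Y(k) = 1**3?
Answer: 529/4 ≈ 132.25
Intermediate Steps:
Y(k) = 1
T(G, z) = 9 - (1 + z)/(-4 + G) (T(G, z) = 9 - (z + 1)/(G - 4) = 9 - (1 + z)/(-4 + G))
((-2 + 4)*1 + T(0*Y(2), 1))**2 = ((-2 + 4)*1 + (-37 - 1*1 + 9*(0*1))/(-4 + 0*1))**2 = (2*1 + (-37 - 1 + 9*0)/(-4 + 0))**2 = (2 + (-37 - 1 + 0)/(-4))**2 = (2 - 1/4*(-38))**2 = (2 + 19/2)**2 = (23/2)**2 = 529/4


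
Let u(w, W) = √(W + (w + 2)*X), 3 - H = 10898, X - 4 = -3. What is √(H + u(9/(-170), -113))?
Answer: √(-314865500 + 170*I*√3209430)/170 ≈ 0.05048 + 104.38*I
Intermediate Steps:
X = 1 (X = 4 - 3 = 1)
H = -10895 (H = 3 - 1*10898 = 3 - 10898 = -10895)
u(w, W) = √(2 + W + w) (u(w, W) = √(W + (w + 2)*1) = √(W + (2 + w)*1) = √(W + (2 + w)) = √(2 + W + w))
√(H + u(9/(-170), -113)) = √(-10895 + √(2 - 113 + 9/(-170))) = √(-10895 + √(2 - 113 + 9*(-1/170))) = √(-10895 + √(2 - 113 - 9/170)) = √(-10895 + √(-18879/170)) = √(-10895 + I*√3209430/170)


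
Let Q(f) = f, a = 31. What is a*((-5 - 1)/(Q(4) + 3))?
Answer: -186/7 ≈ -26.571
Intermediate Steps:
a*((-5 - 1)/(Q(4) + 3)) = 31*((-5 - 1)/(4 + 3)) = 31*(-6/7) = -186/7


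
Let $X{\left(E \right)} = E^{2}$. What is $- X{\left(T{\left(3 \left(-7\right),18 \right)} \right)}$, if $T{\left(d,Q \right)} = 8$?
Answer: $-64$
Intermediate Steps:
$- X{\left(T{\left(3 \left(-7\right),18 \right)} \right)} = - 8^{2} = \left(-1\right) 64 = -64$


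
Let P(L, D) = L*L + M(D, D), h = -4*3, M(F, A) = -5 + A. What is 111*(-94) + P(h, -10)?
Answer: -10305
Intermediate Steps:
h = -12
P(L, D) = -5 + D + L² (P(L, D) = L*L + (-5 + D) = L² + (-5 + D) = -5 + D + L²)
111*(-94) + P(h, -10) = 111*(-94) + (-5 - 10 + (-12)²) = -10434 + (-5 - 10 + 144) = -10434 + 129 = -10305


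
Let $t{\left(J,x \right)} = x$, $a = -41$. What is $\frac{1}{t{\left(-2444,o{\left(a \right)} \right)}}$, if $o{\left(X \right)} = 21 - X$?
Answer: $\frac{1}{62} \approx 0.016129$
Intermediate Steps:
$\frac{1}{t{\left(-2444,o{\left(a \right)} \right)}} = \frac{1}{21 - -41} = \frac{1}{21 + 41} = \frac{1}{62}$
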